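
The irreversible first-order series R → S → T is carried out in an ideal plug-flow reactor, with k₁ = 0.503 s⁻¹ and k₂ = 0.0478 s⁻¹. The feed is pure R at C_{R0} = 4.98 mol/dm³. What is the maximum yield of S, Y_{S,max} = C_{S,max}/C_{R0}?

For a first-order series the maximum intermediate yield is C_{S,max}/C_{R0} = (k₁/k₂)^[k₂/(k₂−k₁)].
= (0.503/0.0478)^(0.0478/(0.0478−0.503)) = (10.52)^(-0.1050) = 0.7810.

0.781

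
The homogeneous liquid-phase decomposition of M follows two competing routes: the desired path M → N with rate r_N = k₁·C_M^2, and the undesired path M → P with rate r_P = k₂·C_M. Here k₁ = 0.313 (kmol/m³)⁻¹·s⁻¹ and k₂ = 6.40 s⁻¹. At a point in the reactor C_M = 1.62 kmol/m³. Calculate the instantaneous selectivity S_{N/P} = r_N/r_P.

0.0792

S_{N/P} = r_N/r_P = (k₁·C_M^2)/(k₂·C_M) = (k₁/k₂)·C_M.
= (0.313×1.620^2) / (6.40×1.620) = 0.8214/10.37 = 0.0792.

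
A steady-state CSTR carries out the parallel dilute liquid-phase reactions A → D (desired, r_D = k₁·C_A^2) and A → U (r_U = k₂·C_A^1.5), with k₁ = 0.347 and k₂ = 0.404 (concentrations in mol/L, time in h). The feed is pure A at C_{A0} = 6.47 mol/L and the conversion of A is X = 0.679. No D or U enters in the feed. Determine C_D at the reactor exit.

Exit C_A = C_{A0}(1−X) = 6.47×0.321 = 2.077 mol/L.
A CSTR operates uniformly at the exit composition, giving r_D = 1.497 and r_U = 1.209 (each k·C_A^n at C_A = 2.077).
Fraction of consumed A going to D: r_D/(r_D+r_U) = 0.5531.
C_D = 0.5531·C_{A0}·X = 0.5531×6.47×0.679 = 2.43 mol/L.

2.43 mol/L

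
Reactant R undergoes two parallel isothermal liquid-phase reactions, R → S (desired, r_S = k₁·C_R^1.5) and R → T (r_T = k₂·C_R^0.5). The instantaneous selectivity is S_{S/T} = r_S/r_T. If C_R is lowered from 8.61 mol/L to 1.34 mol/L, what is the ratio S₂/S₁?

S_{S/T} = (k₁/k₂)·C_R, so S₂/S₁ = (C_{R,2}/C_{R,1}).
= 1.34/8.61 = 0.156.
Selectivity toward S falls as C_R falls — high-concentration operation is favoured.

0.156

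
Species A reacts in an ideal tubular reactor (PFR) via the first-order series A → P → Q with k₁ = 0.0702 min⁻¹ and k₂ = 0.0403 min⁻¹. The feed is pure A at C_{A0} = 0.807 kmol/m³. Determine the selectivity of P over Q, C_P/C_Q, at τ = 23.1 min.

1.35

For first-order series with pure A initially, C_P(τ) = k₁C_{A0}/(k₂−k₁)·(e^(−k₁τ) − e^(−k₂τ)).
e^(−k₁τ) = e^(−0.0702×23.1) = e^(−1.622) = 0.1976; e^(−k₂τ) = e^(−0.9309) = 0.3942.
C_P = 0.0702×0.807/(0.0403−0.0702) × (0.1976−0.3942) = (-1.895)×(-0.1966) = 0.3725 kmol/m³.
C_A = C_{A0}e^(−k₁τ) = 0.1594 kmol/m³, so C_Q = C_{A0}−C_A−C_P = 0.2750 kmol/m³; C_P/C_Q = 1.35.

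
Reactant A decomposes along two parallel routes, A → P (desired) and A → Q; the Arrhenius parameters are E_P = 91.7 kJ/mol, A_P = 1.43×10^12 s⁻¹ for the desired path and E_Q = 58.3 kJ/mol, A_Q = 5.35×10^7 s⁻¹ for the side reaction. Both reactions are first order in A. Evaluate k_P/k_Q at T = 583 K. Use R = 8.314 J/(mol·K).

Since both paths have the same order in A, the concentration cancels and S_{P/Q} = k_P/k_Q = (A_P/A_Q)·exp[(E_Q−E_P)/(RT)].
(E_Q−E_P)/(RT) = (58.3−91.7)×10³/(8.314×583) = -33400/4847 = -6.891.
k_P/k_Q = (1.43×10^12/5.35×10^7)·exp(-6.891) = 26729 × 0.001017 = 27.2.
Since E_P > E_Q, raising the temperature improves selectivity toward P.

27.2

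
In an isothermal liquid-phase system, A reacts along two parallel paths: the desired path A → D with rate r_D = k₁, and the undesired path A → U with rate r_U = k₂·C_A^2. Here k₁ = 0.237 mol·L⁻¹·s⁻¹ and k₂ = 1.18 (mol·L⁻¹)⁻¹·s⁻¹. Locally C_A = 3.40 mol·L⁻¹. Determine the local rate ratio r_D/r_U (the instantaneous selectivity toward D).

0.0174

S_{D/U} = r_D/r_U = (k₁)/(k₂·C_A^2) = (k₁/k₂)·C_A^-2.
= (0.237) / (1.18×3.400^2) = 0.2370/13.64 = 0.0174.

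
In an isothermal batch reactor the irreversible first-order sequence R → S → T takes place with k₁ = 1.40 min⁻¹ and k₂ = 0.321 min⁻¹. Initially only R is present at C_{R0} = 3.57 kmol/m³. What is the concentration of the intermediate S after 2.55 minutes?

The intermediate concentration in a first-order A→B→C sequence is C_S = k₁C_{R0}(e^(−k₁t) − e^(−k₂t))/(k₂−k₁).
e^(−k₁t) = e^(−1.40×2.55) = e^(−3.570) = 0.02816; e^(−k₂t) = e^(−0.8185) = 0.4411.
C_S = 1.40×3.57/(0.321−1.40) × (0.02816−0.4411) = (-4.632)×(-0.4129) = 1.913 kmol/m³.

1.91 kmol/m³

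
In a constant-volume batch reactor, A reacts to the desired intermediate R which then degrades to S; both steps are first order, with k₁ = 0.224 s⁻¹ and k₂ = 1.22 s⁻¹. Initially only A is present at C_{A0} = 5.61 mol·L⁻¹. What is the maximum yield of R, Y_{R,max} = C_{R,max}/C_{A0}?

0.125

At the optimum, C_{R,max}/C_{A0} = (k₁/k₂)^[k₂/(k₂−k₁)].
= (0.224/1.22)^(1.22/(1.22−0.224)) = (0.1836)^(1.225) = 0.1254.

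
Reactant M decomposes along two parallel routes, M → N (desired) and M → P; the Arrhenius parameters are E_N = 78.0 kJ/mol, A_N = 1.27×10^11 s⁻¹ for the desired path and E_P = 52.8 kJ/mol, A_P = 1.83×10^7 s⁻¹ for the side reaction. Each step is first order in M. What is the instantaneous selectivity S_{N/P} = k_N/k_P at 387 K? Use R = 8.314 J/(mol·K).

With equal orders, S_{N/P} = k_N/k_P = (A_N/A_P)·exp[(E_P−E_N)/(RT)].
(E_P−E_N)/(RT) = (52.8−78.0)×10³/(8.314×387) = -25200/3218 = -7.832.
k_N/k_P = (1.27×10^11/1.83×10^7)·exp(-7.832) = 6940 × 3.968×10^-4 = 2.75.
Since E_N > E_P, raising the temperature improves selectivity toward N.

2.75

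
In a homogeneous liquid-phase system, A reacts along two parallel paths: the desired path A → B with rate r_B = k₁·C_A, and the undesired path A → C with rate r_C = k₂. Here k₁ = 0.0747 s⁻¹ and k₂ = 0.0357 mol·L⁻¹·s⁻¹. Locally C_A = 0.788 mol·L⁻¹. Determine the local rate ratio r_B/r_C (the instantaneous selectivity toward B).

1.65

S_{B/C} = r_B/r_C = (k₁·C_A)/(k₂) = (k₁/k₂)·C_A.
= (0.0747×0.7880) / (0.0357) = 0.05886/0.03570 = 1.65.
Since the desired path is higher order in A, keeping C_A high (PFR or concentrated feed) favours B.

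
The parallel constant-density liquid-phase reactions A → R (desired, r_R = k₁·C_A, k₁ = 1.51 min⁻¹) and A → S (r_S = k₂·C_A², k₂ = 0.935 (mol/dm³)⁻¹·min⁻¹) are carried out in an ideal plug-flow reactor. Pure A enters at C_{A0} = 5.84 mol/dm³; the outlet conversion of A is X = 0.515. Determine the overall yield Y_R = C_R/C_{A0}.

0.143

C_A = C_{A0}(1−X) = 2.832 mol/dm³.
Along a PFR/batch, dC_R/dC_A = −r_R/(r_R+r_S) = −k₁/(k₁+k₂·C_A).
Integrating from C_{A0} to C_A: C_R = (1.51/0.935)·ln[(1.51+0.935·5.84)/(1.51+0.935·2.83)] = 1.615·ln(6.970/4.158) = 0.8342 mol/dm³.
Y_R = C_R/C_{A0} = 0.8342/5.84 = 0.143.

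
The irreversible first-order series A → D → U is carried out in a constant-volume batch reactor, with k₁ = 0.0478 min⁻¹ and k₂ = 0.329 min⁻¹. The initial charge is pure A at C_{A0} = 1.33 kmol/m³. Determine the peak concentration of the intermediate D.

0.139 kmol/m³

At the optimum, C_{D,max}/C_{A0} = (k₁/k₂)^[k₂/(k₂−k₁)].
= (0.0478/0.329)^(0.329/(0.329−0.0478)) = (0.1453)^(1.170) = 0.1047.
C_{D,max} = 0.1047×1.33 = 0.139 kmol/m³.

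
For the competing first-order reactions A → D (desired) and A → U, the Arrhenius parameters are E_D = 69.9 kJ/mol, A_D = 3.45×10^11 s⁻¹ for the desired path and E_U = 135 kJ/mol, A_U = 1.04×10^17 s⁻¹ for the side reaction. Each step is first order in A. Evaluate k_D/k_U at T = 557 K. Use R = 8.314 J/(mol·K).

4.23

Since both paths have the same order in A, the concentration cancels and S_{D/U} = k_D/k_U = (A_D/A_U)·exp[(E_U−E_D)/(RT)].
(E_U−E_D)/(RT) = (135−69.9)×10³/(8.314×557) = 65100/4631 = 14.06.
k_D/k_U = (3.45×10^11/1.04×10^17)·exp(14.06) = 3.317×10^-6 × 1.274×10^6 = 4.23.
Since E_D < E_U, lowering the temperature improves selectivity toward D.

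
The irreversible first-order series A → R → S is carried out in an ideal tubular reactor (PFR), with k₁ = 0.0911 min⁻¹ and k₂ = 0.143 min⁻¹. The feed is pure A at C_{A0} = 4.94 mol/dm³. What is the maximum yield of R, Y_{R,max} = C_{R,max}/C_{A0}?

Evaluating C_R at τ_opt = ln(k₂/k₁)/(k₂−k₁) gives C_{R,max}/C_{A0} = (k₁/k₂)^[k₂/(k₂−k₁)].
= (0.0911/0.143)^(0.143/(0.143−0.0911)) = (0.6371)^(2.755) = 0.2887.

0.289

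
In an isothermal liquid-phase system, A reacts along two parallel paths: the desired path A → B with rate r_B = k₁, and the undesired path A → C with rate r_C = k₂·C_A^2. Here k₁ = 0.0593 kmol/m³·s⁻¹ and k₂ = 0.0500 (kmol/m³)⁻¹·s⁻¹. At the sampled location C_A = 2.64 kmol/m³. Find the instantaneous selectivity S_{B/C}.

0.170

S_{B/C} = r_B/r_C = (k₁)/(k₂·C_A^2) = (k₁/k₂)·C_A^-2.
= (0.0593) / (0.0500×2.640^2) = 0.05930/0.3485 = 0.170.
The undesired path is higher order in A, so low C_A (CSTR or dilute feed) favours B.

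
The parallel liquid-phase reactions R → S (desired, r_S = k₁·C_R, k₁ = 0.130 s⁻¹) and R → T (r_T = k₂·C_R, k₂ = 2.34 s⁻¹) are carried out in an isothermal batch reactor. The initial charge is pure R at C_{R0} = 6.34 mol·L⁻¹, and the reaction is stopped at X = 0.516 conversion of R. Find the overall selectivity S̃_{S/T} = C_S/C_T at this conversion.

C_R = C_{R0}(1−X) = 3.069 mol·L⁻¹.
Both paths are first order in R, so the instantaneous fraction to S is constant: dC_S/d(−C_R) = k₁/(k₁+k₂) = 0.05263.
C_S = 0.05263·(C_{R0}−C_R) = 0.05263×3.271 = 0.172 mol·L⁻¹.
C_T = (C_{R0}−C_R)−C_S = 3.099 mol·L⁻¹; S̃_{S/T} = 0.1722/3.099 = 0.0556.

0.0556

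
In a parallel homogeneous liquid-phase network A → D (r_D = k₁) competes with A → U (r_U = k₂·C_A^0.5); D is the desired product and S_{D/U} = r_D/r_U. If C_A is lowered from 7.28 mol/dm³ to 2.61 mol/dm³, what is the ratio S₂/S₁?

1.67

S_{D/U} = (k₁/k₂)·C_A^-0.5, so S₂/S₁ = (C_{A,2}/C_{A,1})^-0.5.
= (2.61/7.28)^(-0.5) = (0.3585)^(-0.5) = 1.67.
Selectivity toward D rises as C_A falls — low-concentration operation is favoured.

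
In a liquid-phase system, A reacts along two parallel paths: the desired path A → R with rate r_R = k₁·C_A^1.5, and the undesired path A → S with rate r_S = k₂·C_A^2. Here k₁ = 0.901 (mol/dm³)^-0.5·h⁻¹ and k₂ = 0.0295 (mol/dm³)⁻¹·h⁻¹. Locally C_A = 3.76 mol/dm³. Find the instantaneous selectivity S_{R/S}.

15.8

S_{R/S} = r_R/r_S = (k₁·C_A^1.5)/(k₂·C_A^2) = (k₁/k₂)·C_A^-0.5.
= (0.901×3.760^1.5) / (0.0295×3.760^2) = 6.569/0.4171 = 15.8.
The undesired path is higher order in A, so low C_A (CSTR or dilute feed) favours R.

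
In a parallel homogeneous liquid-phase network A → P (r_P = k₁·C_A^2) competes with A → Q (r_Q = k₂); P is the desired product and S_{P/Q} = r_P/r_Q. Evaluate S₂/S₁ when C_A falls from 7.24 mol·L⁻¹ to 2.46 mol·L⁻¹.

S_{P/Q} = (k₁/k₂)·C_A^2, so S₂/S₁ = (C_{A,2}/C_{A,1})^2.
= (2.46/7.24)^2 = (0.3398)^2 = 0.115.

0.115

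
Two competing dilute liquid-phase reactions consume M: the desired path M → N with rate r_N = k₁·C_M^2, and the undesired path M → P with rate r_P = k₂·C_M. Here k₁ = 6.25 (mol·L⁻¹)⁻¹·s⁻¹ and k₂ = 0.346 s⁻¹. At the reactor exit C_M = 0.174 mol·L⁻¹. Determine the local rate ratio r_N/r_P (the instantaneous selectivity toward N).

S_{N/P} = r_N/r_P = (k₁·C_M^2)/(k₂·C_M) = (k₁/k₂)·C_M.
= (6.25×0.1740^2) / (0.346×0.1740) = 0.1892/0.06020 = 3.14.
Since the desired path is higher order in M, keeping C_M high (PFR or concentrated feed) favours N.

3.14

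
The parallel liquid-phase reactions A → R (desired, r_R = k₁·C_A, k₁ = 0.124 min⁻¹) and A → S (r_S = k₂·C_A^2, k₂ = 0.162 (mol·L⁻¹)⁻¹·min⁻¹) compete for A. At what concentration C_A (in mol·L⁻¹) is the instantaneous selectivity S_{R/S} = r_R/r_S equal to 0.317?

2.41 mol·L⁻¹

S_{R/S} = (k₁/k₂)·C_A⁻¹ ⇒ C_A = (S·k₂/k₁)^(-1).
= (0.317×0.162/0.124)^(-1) = (0.4141)^(-1) = 2.41 mol·L⁻¹.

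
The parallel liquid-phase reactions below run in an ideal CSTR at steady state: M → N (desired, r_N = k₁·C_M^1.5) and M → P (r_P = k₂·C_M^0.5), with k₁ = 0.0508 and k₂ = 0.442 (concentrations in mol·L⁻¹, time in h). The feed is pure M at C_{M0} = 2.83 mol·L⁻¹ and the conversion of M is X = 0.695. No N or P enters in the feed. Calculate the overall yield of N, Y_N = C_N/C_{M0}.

0.0627

Exit C_M = C_{M0}(1−X) = 2.83×0.305 = 0.8632 mol·L⁻¹.
In a CSTR the entire volume is at exit conditions, so r_N = 0.0508×0.8632^1.5 = 0.04074 and r_P = 0.442×0.8632^0.5 = 0.4106.
Fraction of consumed M going to N: r_N/(r_N+r_P) = 0.09025.
C_N = 0.09025·C_{M0}·X = 0.09025×2.83×0.695 = 0.178 mol·L⁻¹; Y_N = C_N/C_{M0} = 0.0627.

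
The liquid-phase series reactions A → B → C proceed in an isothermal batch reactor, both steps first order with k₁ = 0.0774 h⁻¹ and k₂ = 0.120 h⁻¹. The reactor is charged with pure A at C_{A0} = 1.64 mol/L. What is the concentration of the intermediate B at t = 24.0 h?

For first-order series with pure A initially, C_B(t) = k₁C_{A0}/(k₂−k₁)·(e^(−k₁t) − e^(−k₂t)).
e^(−k₁t) = e^(−0.0774×24.0) = e^(−1.858) = 0.1560; e^(−k₂t) = e^(−2.880) = 0.05613.
C_B = 0.0774×1.64/(0.120−0.0774) × (0.1560−0.05613) = 2.980×0.09991 = 0.2977 mol/L.

0.298 mol/L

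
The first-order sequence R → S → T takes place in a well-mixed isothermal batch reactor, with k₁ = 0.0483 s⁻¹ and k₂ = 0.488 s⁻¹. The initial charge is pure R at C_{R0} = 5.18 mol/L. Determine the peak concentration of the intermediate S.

0.398 mol/L

Evaluating C_S at t_opt = ln(k₂/k₁)/(k₂−k₁) gives C_{S,max}/C_{R0} = (k₁/k₂)^[k₂/(k₂−k₁)].
= (0.0483/0.488)^(0.488/(0.488−0.0483)) = (0.09898)^(1.110) = 0.07677.
C_{S,max} = 0.07677×5.18 = 0.398 mol/L.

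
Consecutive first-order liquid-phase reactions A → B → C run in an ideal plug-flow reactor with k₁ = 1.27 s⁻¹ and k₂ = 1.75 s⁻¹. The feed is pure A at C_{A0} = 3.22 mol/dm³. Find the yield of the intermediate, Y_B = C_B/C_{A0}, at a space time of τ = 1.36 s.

0.226

The intermediate concentration in a first-order A→B→C sequence is C_B = k₁C_{A0}(e^(−k₁τ) − e^(−k₂τ))/(k₂−k₁).
e^(−k₁τ) = e^(−1.27×1.36) = e^(−1.727) = 0.1778; e^(−k₂τ) = e^(−2.380) = 0.09255.
C_B = 1.27×3.22/(1.75−1.27) × (0.1778−0.09255) = 8.520×0.08523 = 0.7261 mol/dm³.
Y_B = C_B/C_{A0} = 0.7261/3.22 = 0.226.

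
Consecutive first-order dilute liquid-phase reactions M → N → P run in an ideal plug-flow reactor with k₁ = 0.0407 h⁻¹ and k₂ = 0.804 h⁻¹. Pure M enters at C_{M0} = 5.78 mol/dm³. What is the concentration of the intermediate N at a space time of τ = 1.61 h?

For first-order series with pure M initially, C_N(τ) = k₁C_{M0}/(k₂−k₁)·(e^(−k₁τ) − e^(−k₂τ)).
e^(−k₁τ) = e^(−0.0407×1.61) = e^(−0.06553) = 0.9366; e^(−k₂τ) = e^(−1.294) = 0.2741.
C_N = 0.0407×5.78/(0.804−0.0407) × (0.9366−0.2741) = 0.3082×0.6625 = 0.2042 mol/dm³.

0.204 mol/dm³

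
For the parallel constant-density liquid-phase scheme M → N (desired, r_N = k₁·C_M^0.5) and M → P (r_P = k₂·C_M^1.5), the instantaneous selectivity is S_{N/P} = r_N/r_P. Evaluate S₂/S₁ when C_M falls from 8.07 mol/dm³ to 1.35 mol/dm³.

5.98

S_{N/P} = (k₁/k₂)·C_M⁻¹, so S₂/S₁ = (C_{M,2}/C_{M,1})⁻¹.
= 8.07/1.35 = 5.98.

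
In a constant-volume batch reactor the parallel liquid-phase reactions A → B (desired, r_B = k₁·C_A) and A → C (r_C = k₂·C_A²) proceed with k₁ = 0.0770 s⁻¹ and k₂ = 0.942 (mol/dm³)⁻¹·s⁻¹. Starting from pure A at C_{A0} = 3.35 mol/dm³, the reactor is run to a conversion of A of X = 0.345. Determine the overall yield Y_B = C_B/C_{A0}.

0.0100

C_A = C_{A0}(1−X) = 2.194 mol/dm³.
Along a PFR/batch, dC_B/dC_A = −r_B/(r_B+r_C) = −k₁/(k₁+k₂·C_A).
Integrating from C_{A0} to C_A: C_B = (0.0770/0.942)·ln[(0.0770+0.942·3.35)/(0.0770+0.942·2.19)] = 0.08174·ln(3.233/2.144) = 0.03357 mol/dm³.
Y_B = C_B/C_{A0} = 0.03357/3.35 = 0.0100.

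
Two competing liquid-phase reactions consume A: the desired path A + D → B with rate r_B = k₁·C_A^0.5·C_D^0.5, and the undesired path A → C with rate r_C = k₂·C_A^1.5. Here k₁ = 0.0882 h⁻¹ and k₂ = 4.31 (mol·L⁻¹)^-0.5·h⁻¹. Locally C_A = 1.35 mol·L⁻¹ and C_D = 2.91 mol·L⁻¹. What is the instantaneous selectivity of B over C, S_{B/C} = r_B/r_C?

S_{B/C} = r_B/r_C = (k₁·C_A^0.5·C_D^0.5)/(k₂·C_A^1.5) = (k₁/k₂)·C_A⁻¹·C_D^0.5.
= (0.0882×1.350^0.5×2.910^0.5) / (4.31×1.350^1.5) = 0.1748/6.760 = 0.0259.
The undesired path is higher order in A, so low C_A (CSTR or dilute feed) favours B.

0.0259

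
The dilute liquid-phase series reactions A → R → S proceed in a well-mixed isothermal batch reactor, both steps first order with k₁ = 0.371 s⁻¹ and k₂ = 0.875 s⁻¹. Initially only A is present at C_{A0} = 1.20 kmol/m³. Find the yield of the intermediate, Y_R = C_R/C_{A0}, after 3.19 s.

For first-order series with pure A initially, C_R(t) = k₁C_{A0}/(k₂−k₁)·(e^(−k₁t) − e^(−k₂t)).
e^(−k₁t) = e^(−0.371×3.19) = e^(−1.183) = 0.3062; e^(−k₂t) = e^(−2.791) = 0.06134.
C_R = 0.371×1.20/(0.875−0.371) × (0.3062−0.06134) = 0.8833×0.2449 = 0.2163 kmol/m³.
Y_R = C_R/C_{A0} = 0.2163/1.20 = 0.180.

0.180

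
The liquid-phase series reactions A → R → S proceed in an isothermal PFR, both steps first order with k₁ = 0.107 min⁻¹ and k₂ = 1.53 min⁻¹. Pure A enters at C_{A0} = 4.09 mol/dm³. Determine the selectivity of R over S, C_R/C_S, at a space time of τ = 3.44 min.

0.202

For first-order series with pure A initially, C_R(τ) = k₁C_{A0}/(k₂−k₁)·(e^(−k₁τ) − e^(−k₂τ)).
e^(−k₁τ) = e^(−0.107×3.44) = e^(−0.3681) = 0.6921; e^(−k₂τ) = e^(−5.263) = 0.005179.
C_R = 0.107×4.09/(1.53−0.107) × (0.6921−0.005179) = 0.3075×0.6869 = 0.2112 mol/dm³.
C_A = C_{A0}e^(−k₁τ) = 2.831 mol/dm³, so C_S = C_{A0}−C_A−C_R = 1.048 mol/dm³; C_R/C_S = 0.202.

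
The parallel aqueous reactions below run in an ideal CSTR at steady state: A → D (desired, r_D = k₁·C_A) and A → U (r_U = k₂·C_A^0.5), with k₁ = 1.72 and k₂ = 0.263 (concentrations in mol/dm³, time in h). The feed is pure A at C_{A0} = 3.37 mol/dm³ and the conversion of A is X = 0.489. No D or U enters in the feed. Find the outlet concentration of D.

1.48 mol/dm³

Exit C_A = C_{A0}(1−X) = 3.37×0.511 = 1.722 mol/dm³.
Rates in a CSTR are evaluated at the outlet concentration: r_D = 1.72×1.722 = 2.962, r_U = 0.263×1.722^0.5 = 0.3451.
Fraction of consumed A going to D: r_D/(r_D+r_U) = 0.8956.
C_D = 0.8956·C_{A0}·X = 0.8956×3.37×0.489 = 1.48 mol/dm³.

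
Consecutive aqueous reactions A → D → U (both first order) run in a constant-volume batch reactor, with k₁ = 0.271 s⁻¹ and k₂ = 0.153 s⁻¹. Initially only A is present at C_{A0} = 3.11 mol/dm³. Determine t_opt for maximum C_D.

4.84 s

Setting dC_D/dt = 0 gives t_opt = ln(k₂/k₁)/(k₂−k₁).
= ln(0.153/0.271)/(0.153−0.271) = ln(0.5646)/-0.1180 = -0.5717/-0.1180 = 4.84 s.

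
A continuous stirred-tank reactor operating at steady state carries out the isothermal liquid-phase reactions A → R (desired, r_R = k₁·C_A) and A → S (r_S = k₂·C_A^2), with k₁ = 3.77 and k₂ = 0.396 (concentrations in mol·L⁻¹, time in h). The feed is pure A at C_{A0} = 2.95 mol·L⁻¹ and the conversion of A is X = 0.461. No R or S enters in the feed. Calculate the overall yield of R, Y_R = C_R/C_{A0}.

0.395

Exit C_A = C_{A0}(1−X) = 2.95×0.539 = 1.590 mol·L⁻¹.
In a CSTR the entire volume is at exit conditions, so r_R = 3.77×1.590 = 5.994 and r_S = 0.396×1.590^2 = 1.001.
Fraction of consumed A going to R: r_R/(r_R+r_S) = 0.8569.
C_R = 0.8569·C_{A0}·X = 0.8569×2.95×0.461 = 1.17 mol·L⁻¹; Y_R = C_R/C_{A0} = 0.395.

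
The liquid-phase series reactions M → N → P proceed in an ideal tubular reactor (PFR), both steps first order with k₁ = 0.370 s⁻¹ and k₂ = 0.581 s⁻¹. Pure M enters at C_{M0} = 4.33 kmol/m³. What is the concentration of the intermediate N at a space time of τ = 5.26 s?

0.727 kmol/m³

Solving the coupled first-order balances gives C_N(τ) = [k₁/(k₂−k₁)]·C_{M0}·(e^(−k₁τ) − e^(−k₂τ)).
e^(−k₁τ) = e^(−0.370×5.26) = e^(−1.946) = 0.1428; e^(−k₂τ) = e^(−3.056) = 0.04707.
C_N = 0.370×4.33/(0.581−0.370) × (0.1428−0.04707) = 7.593×0.09574 = 0.7270 kmol/m³.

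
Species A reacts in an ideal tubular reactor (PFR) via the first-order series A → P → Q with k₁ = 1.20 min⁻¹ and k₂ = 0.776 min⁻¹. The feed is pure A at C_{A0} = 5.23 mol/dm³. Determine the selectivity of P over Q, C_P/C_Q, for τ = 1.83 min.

Solving the coupled first-order balances gives C_P(τ) = [k₁/(k₂−k₁)]·C_{A0}·(e^(−k₁τ) − e^(−k₂τ)).
e^(−k₁τ) = e^(−1.20×1.83) = e^(−2.196) = 0.1112; e^(−k₂τ) = e^(−1.420) = 0.2417.
C_P = 1.20×5.23/(0.776−1.20) × (0.1112−0.2417) = (-14.80)×(-0.1304) = 1.931 mol/dm³.
C_A = C_{A0}e^(−k₁τ) = 0.5818 mol/dm³, so C_Q = C_{A0}−C_A−C_P = 2.717 mol/dm³; C_P/C_Q = 0.711.

0.711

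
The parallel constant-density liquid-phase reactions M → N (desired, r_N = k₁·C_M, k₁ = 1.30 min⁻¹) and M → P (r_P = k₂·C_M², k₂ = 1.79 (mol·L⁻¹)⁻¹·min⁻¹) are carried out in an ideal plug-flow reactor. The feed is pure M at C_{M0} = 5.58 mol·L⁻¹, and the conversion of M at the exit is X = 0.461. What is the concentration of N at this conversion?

0.381 mol·L⁻¹

C_M = C_{M0}(1−X) = 3.008 mol·L⁻¹.
Along a PFR/batch, dC_N/dC_M = −r_N/(r_N+r_P) = −k₁/(k₁+k₂·C_M).
Integrating from C_{M0} to C_M: C_N = (1.30/1.79)·ln[(1.30+1.79·5.58)/(1.30+1.79·3.01)] = 0.7263·ln(11.29/6.684) = 0.3806 mol·L⁻¹.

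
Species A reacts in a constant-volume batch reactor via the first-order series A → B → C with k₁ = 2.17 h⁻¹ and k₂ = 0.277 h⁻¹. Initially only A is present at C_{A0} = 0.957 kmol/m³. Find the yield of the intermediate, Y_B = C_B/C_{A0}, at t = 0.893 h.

0.730

For first-order series with pure A initially, C_B(t) = k₁C_{A0}/(k₂−k₁)·(e^(−k₁t) − e^(−k₂t)).
e^(−k₁t) = e^(−2.17×0.893) = e^(−1.938) = 0.1440; e^(−k₂t) = e^(−0.2474) = 0.7809.
C_B = 2.17×0.957/(0.277−2.17) × (0.1440−0.7809) = (-1.097)×(-0.6368) = 0.6986 kmol/m³.
Y_B = C_B/C_{A0} = 0.6986/0.957 = 0.730.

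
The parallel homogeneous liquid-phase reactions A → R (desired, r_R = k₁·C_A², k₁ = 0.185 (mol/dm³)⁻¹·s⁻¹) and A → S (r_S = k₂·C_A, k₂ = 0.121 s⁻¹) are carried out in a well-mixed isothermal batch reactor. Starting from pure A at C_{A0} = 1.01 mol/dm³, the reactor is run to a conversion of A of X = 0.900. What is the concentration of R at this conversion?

0.392 mol/dm³

C_A = C_{A0}(1−X) = 0.1010 mol/dm³.
Along a PFR/batch, dC_S/dC_A = −r_S/(r_R+r_S) = −k₂/(k₂+k₁·C_A).
Integrating from C_{A0} to C_A: C_S = (0.121/0.185)·ln[(0.121+0.185·1.01)/(0.121+0.185·0.101)] = 0.6541·ln(0.3078/0.1397) = 0.5168 mol/dm³.
Then C_R = (C_{A0}−C_A) − C_S = 0.9090 − 0.5168 = 0.3922 mol/dm³.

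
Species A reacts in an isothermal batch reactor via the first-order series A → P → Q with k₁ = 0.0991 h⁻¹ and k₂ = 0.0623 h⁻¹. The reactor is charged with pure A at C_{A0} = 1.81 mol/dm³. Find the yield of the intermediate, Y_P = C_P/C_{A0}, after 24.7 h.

0.345

The intermediate concentration in a first-order A→B→C sequence is C_P = k₁C_{A0}(e^(−k₁t) − e^(−k₂t))/(k₂−k₁).
e^(−k₁t) = e^(−0.0991×24.7) = e^(−2.448) = 0.08649; e^(−k₂t) = e^(−1.539) = 0.2146.
C_P = 0.0991×1.81/(0.0623−0.0991) × (0.08649−0.2146) = (-4.874)×(-0.1282) = 0.6246 mol/dm³.
Y_P = C_P/C_{A0} = 0.6246/1.81 = 0.345.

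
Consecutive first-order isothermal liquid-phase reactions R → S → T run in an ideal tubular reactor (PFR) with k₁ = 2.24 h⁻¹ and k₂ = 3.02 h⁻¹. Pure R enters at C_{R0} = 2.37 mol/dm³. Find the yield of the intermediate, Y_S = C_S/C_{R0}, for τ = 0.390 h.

For first-order series with pure R initially, C_S(τ) = k₁C_{R0}/(k₂−k₁)·(e^(−k₁τ) − e^(−k₂τ)).
e^(−k₁τ) = e^(−2.24×0.390) = e^(−0.8736) = 0.4174; e^(−k₂τ) = e^(−1.178) = 0.3080.
C_S = 2.24×2.37/(3.02−2.24) × (0.4174−0.3080) = 6.806×0.1095 = 0.7452 mol/dm³.
Y_S = C_S/C_{R0} = 0.7452/2.37 = 0.314.

0.314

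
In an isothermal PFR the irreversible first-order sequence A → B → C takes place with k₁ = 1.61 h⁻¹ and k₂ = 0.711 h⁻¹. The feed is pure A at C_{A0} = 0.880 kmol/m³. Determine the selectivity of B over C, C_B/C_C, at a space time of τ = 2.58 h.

0.355

The intermediate concentration in a first-order A→B→C sequence is C_B = k₁C_{A0}(e^(−k₁τ) − e^(−k₂τ))/(k₂−k₁).
e^(−k₁τ) = e^(−1.61×2.58) = e^(−4.154) = 0.01570; e^(−k₂τ) = e^(−1.834) = 0.1597.
C_B = 1.61×0.880/(0.711−1.61) × (0.01570−0.1597) = (-1.576)×(-0.1440) = 0.2270 kmol/m³.
C_A = C_{A0}e^(−k₁τ) = 0.01382 kmol/m³, so C_C = C_{A0}−C_A−C_B = 0.6392 kmol/m³; C_B/C_C = 0.355.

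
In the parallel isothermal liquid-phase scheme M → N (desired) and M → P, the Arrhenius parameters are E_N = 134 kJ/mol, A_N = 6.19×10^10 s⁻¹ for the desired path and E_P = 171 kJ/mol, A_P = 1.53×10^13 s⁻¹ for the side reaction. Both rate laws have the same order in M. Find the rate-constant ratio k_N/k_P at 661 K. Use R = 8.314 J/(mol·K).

Since both paths have the same order in M, the concentration cancels and S_{N/P} = k_N/k_P = (A_N/A_P)·exp[(E_P−E_N)/(RT)].
(E_P−E_N)/(RT) = (171−134)×10³/(8.314×661) = 37000/5496 = 6.733.
k_N/k_P = (6.19×10^10/1.53×10^13)·exp(6.733) = 0.004046 × 839.4 = 3.40.
Since E_N < E_P, lowering the temperature improves selectivity toward N.

3.40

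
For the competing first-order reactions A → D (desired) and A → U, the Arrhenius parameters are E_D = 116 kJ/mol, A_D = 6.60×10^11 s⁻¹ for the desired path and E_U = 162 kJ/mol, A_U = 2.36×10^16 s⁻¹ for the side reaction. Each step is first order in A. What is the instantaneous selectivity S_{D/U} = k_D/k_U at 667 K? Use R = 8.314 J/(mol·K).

With equal orders, S_{D/U} = k_D/k_U = (A_D/A_U)·exp[(E_U−E_D)/(RT)].
(E_U−E_D)/(RT) = (162−116)×10³/(8.314×667) = 46000/5545 = 8.295.
k_D/k_U = (6.60×10^11/2.36×10^16)·exp(8.295) = 2.797×10^-5 × 4004 = 0.112.
Since E_D < E_U, lowering the temperature improves selectivity toward D.

0.112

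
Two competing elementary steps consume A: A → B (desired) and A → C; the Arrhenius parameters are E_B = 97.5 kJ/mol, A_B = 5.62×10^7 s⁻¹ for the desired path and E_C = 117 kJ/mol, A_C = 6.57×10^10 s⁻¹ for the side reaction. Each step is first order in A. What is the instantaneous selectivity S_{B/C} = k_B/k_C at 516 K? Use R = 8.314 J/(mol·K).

With equal orders, S_{B/C} = k_B/k_C = (A_B/A_C)·exp[(E_C−E_B)/(RT)].
(E_C−E_B)/(RT) = (117−97.5)×10³/(8.314×516) = 19500/4290 = 4.545.
k_B/k_C = (5.62×10^7/6.57×10^10)·exp(4.545) = 8.554×10^-4 × 94.20 = 0.0806.

0.0806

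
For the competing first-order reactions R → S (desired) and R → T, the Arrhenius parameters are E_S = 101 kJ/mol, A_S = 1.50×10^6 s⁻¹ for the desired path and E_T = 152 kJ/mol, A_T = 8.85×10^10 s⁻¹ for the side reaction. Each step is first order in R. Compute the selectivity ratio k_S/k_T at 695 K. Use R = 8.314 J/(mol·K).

0.115

k_S/k_T = (A_S/A_T)·exp[−(E_S−E_T)/(RT)] = (A_S/A_T)·exp[(E_T−E_S)/(RT)].
(E_T−E_S)/(RT) = (152−101)×10³/(8.314×695) = 51000/5778 = 8.826.
k_S/k_T = (1.50×10^6/8.85×10^10)·exp(8.826) = 1.695×10^-5 × 6811 = 0.115.
Since E_S < E_T, lowering the temperature improves selectivity toward S.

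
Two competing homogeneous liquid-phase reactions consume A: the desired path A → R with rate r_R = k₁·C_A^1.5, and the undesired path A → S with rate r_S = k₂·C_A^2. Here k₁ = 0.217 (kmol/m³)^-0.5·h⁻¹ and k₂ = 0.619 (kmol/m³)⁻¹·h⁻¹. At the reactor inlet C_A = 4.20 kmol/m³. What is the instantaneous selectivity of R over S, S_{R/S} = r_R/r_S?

S_{R/S} = r_R/r_S = (k₁·C_A^1.5)/(k₂·C_A^2) = (k₁/k₂)·C_A^-0.5.
= (0.217×4.200^1.5) / (0.619×4.200^2) = 1.868/10.92 = 0.171.

0.171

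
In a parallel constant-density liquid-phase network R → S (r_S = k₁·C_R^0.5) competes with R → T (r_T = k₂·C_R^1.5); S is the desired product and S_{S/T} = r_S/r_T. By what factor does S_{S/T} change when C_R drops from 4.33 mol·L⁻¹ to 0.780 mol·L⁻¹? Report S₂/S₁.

5.55

S_{S/T} = (k₁/k₂)·C_R⁻¹, so S₂/S₁ = (C_{R,2}/C_{R,1})⁻¹.
= 4.33/0.780 = 5.55.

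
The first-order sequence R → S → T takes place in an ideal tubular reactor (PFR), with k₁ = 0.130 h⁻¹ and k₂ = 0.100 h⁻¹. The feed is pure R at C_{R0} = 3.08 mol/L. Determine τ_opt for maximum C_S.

The intermediate peaks when r₁ = r₂, i.e. k₁e^(−k₁τ) = k₂e^(−k₂τ), giving τ_opt = ln(k₂/k₁)/(k₂−k₁).
= ln(0.100/0.130)/(0.100−0.130) = ln(0.7692)/-0.03000 = -0.2624/-0.03000 = 8.75 h.

8.75 h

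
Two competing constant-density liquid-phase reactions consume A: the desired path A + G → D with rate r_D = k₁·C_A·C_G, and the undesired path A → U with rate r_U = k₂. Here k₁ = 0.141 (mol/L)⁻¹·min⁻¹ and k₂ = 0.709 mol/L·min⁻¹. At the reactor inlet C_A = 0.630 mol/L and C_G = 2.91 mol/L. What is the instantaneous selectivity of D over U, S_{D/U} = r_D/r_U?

0.365

S_{D/U} = r_D/r_U = (k₁·C_A·C_G)/(k₂) = (k₁/k₂)·C_A·C_G.
= (0.141×0.6300×2.910) / (0.709) = 0.2585/0.7090 = 0.365.
Since the desired path is higher order in A, keeping C_A high (PFR or concentrated feed) favours D.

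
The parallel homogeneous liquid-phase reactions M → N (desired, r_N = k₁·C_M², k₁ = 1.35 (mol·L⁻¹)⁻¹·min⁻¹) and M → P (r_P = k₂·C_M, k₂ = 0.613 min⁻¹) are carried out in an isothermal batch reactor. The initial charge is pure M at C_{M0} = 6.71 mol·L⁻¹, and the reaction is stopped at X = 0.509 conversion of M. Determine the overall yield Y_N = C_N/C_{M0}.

0.465

C_M = C_{M0}(1−X) = 3.295 mol·L⁻¹.
Along a PFR/batch, dC_P/dC_M = −r_P/(r_N+r_P) = −k₂/(k₂+k₁·C_M).
Integrating from C_{M0} to C_M: C_P = (0.613/1.35)·ln[(0.613+1.35·6.71)/(0.613+1.35·3.29)] = 0.4541·ln(9.671/5.061) = 0.2941 mol·L⁻¹.
Then C_N = (C_{M0}−C_M) − C_P = 3.415 − 0.2941 = 3.121 mol·L⁻¹.
Y_N = C_N/C_{M0} = 3.121/6.71 = 0.465.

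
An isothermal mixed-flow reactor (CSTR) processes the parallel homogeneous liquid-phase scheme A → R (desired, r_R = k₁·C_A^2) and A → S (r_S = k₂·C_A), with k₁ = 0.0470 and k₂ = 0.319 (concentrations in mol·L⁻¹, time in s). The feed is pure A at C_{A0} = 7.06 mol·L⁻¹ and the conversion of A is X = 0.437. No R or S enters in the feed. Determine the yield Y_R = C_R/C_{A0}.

Exit C_A = C_{A0}(1−X) = 7.06×0.563 = 3.975 mol·L⁻¹.
Rates in a CSTR are evaluated at the outlet concentration: r_R = 0.0470×3.975^2 = 0.7425, r_S = 0.319×3.975 = 1.268.
Fraction of consumed A going to R: r_R/(r_R+r_S) = 0.3693.
C_R = 0.3693·C_{A0}·X = 0.3693×7.06×0.437 = 1.14 mol·L⁻¹; Y_R = C_R/C_{A0} = 0.161.

0.161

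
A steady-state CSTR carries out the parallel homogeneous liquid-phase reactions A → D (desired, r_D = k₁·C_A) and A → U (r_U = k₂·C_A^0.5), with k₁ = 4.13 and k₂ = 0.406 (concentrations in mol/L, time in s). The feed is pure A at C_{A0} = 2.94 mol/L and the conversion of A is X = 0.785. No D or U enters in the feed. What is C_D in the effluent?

Exit C_A = C_{A0}(1−X) = 2.94×0.215 = 0.6321 mol/L.
In a CSTR the entire volume is at exit conditions, so r_D = 4.13×0.6321 = 2.611 and r_U = 0.406×0.6321^0.5 = 0.3228.
Fraction of consumed A going to D: r_D/(r_D+r_U) = 0.8900.
C_D = 0.8900·C_{A0}·X = 0.8900×2.94×0.785 = 2.05 mol/L.

2.05 mol/L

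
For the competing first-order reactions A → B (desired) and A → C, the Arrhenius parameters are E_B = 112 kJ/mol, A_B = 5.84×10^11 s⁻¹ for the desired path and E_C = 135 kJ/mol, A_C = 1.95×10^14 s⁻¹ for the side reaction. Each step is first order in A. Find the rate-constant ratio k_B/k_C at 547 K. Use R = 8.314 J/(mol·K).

Since both paths have the same order in A, the concentration cancels and S_{B/C} = k_B/k_C = (A_B/A_C)·exp[(E_C−E_B)/(RT)].
(E_C−E_B)/(RT) = (135−112)×10³/(8.314×547) = 23000/4548 = 5.057.
k_B/k_C = (5.84×10^11/1.95×10^14)·exp(5.057) = 0.002995 × 157.2 = 0.471.

0.471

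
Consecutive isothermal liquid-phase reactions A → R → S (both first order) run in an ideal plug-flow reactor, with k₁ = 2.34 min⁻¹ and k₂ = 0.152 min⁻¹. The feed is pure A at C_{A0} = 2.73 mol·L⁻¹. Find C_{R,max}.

2.26 mol·L⁻¹

At the optimum, C_{R,max}/C_{A0} = (k₁/k₂)^[k₂/(k₂−k₁)].
= (2.34/0.152)^(0.152/(0.152−2.34)) = (15.39)^(-0.06947) = 0.8270.
C_{R,max} = 0.8270×2.73 = 2.26 mol·L⁻¹.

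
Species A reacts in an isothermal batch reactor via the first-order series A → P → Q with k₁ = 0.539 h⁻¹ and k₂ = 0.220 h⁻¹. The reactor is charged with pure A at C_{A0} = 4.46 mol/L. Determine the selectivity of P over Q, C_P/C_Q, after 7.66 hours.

0.410

For first-order series with pure A initially, C_P(t) = k₁C_{A0}/(k₂−k₁)·(e^(−k₁t) − e^(−k₂t)).
e^(−k₁t) = e^(−0.539×7.66) = e^(−4.129) = 0.01610; e^(−k₂t) = e^(−1.685) = 0.1854.
C_P = 0.539×4.46/(0.220−0.539) × (0.01610−0.1854) = (-7.536)×(-0.1693) = 1.276 mol/L.
C_A = C_{A0}e^(−k₁t) = 0.07182 mol/L, so C_Q = C_{A0}−C_A−C_P = 3.112 mol/L; C_P/C_Q = 0.410.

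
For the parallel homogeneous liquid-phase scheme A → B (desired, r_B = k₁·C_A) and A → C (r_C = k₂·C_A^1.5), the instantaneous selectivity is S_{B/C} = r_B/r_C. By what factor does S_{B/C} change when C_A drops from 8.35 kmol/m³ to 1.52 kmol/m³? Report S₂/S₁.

2.34

S_{B/C} = (k₁/k₂)·C_A^-0.5, so S₂/S₁ = (C_{A,2}/C_{A,1})^-0.5.
= (1.52/8.35)^(-0.5) = (0.1820)^(-0.5) = 2.34.
Selectivity toward B rises as C_A falls — low-concentration operation is favoured.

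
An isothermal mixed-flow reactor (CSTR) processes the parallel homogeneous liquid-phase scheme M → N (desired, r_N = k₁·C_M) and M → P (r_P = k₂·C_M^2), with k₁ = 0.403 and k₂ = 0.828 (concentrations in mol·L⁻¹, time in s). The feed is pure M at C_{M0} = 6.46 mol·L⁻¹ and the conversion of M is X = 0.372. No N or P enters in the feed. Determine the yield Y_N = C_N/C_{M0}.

Exit C_M = C_{M0}(1−X) = 6.46×0.628 = 4.057 mol·L⁻¹.
Rates in a CSTR are evaluated at the outlet concentration: r_N = 0.403×4.057 = 1.635, r_P = 0.828×4.057^2 = 13.63.
Fraction of consumed M going to N: r_N/(r_N+r_P) = 0.1071.
C_N = 0.1071·C_{M0}·X = 0.1071×6.46×0.372 = 0.257 mol·L⁻¹; Y_N = C_N/C_{M0} = 0.0398.

0.0398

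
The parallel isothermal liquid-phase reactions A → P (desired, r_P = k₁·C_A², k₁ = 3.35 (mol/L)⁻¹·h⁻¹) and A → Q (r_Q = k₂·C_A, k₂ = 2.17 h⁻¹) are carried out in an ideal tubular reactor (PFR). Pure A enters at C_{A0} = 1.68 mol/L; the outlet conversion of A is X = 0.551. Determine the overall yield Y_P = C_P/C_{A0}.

C_A = C_{A0}(1−X) = 0.7543 mol/L.
Along a PFR/batch, dC_Q/dC_A = −r_Q/(r_P+r_Q) = −k₂/(k₂+k₁·C_A).
Integrating from C_{A0} to C_A: C_Q = (2.17/3.35)·ln[(2.17+3.35·1.68)/(2.17+3.35·0.754)] = 0.6478·ln(7.798/4.697) = 0.3284 mol/L.
Then C_P = (C_{A0}−C_A) − C_Q = 0.9257 − 0.3284 = 0.5973 mol/L.
Y_P = C_P/C_{A0} = 0.5973/1.68 = 0.356.

0.356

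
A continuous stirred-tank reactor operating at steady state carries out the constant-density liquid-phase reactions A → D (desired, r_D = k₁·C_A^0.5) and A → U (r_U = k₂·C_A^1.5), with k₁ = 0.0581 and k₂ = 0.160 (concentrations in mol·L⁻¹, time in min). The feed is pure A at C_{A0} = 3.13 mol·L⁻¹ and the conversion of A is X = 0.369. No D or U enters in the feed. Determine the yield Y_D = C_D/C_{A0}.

Exit C_A = C_{A0}(1−X) = 3.13×0.631 = 1.975 mol·L⁻¹.
A CSTR operates uniformly at the exit composition, giving r_D = 0.08165 and r_U = 0.4441 (each k·C_A^n at C_A = 1.975).
Fraction of consumed A going to D: r_D/(r_D+r_U) = 0.1553.
C_D = 0.1553·C_{A0}·X = 0.1553×3.13×0.369 = 0.179 mol·L⁻¹; Y_D = C_D/C_{A0} = 0.0573.

0.0573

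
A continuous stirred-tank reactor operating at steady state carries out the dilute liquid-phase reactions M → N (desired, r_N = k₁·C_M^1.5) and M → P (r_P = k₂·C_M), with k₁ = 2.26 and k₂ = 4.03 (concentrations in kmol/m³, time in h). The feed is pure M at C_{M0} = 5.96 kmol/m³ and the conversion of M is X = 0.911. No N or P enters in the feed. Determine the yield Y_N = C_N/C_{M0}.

0.264

Exit C_M = C_{M0}(1−X) = 5.96×0.0890 = 0.5304 kmol/m³.
A CSTR operates uniformly at the exit composition, giving r_N = 0.8731 and r_P = 2.138 (each k·C_M^n at C_M = 0.5304).
Fraction of consumed M going to N: r_N/(r_N+r_P) = 0.2900.
C_N = 0.2900·C_{M0}·X = 0.2900×5.96×0.911 = 1.57 kmol/m³; Y_N = C_N/C_{M0} = 0.264.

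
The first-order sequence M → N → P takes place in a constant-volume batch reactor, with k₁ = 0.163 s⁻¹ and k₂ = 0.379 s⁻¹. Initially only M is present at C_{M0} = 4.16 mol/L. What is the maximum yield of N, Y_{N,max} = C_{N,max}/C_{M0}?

0.228

At the optimum, C_{N,max}/C_{M0} = (k₁/k₂)^[k₂/(k₂−k₁)].
= (0.163/0.379)^(0.379/(0.379−0.163)) = (0.4301)^(1.755) = 0.2275.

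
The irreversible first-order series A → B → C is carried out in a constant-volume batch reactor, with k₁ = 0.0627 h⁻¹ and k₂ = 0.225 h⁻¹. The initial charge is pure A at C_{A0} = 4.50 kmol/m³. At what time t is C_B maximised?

For first-order series the maximum of C_B occurs at t_opt = ln(k₂/k₁)/(k₂−k₁).
= ln(0.225/0.0627)/(0.225−0.0627) = ln(3.589)/0.1623 = 1.278/0.1623 = 7.87 h.

7.87 h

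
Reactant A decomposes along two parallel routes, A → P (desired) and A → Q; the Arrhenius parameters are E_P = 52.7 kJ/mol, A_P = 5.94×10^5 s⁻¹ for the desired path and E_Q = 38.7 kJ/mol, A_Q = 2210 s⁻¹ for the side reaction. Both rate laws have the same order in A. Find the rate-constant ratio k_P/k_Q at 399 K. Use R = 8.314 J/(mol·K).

With equal orders, S_{P/Q} = k_P/k_Q = (A_P/A_Q)·exp[(E_Q−E_P)/(RT)].
(E_Q−E_P)/(RT) = (38.7−52.7)×10³/(8.314×399) = -14000/3317 = -4.220.
k_P/k_Q = (5.94×10^5/2210)·exp(-4.220) = 268.8 × 0.01469 = 3.95.

3.95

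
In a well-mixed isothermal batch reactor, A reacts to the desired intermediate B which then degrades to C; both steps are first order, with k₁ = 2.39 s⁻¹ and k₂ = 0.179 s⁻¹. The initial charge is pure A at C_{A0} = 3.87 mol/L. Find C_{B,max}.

Evaluating C_B at t_opt = ln(k₂/k₁)/(k₂−k₁) gives C_{B,max}/C_{A0} = (k₁/k₂)^[k₂/(k₂−k₁)].
= (2.39/0.179)^(0.179/(0.179−2.39)) = (13.35)^(-0.08096) = 0.8107.
C_{B,max} = 0.8107×3.87 = 3.14 mol/L.

3.14 mol/L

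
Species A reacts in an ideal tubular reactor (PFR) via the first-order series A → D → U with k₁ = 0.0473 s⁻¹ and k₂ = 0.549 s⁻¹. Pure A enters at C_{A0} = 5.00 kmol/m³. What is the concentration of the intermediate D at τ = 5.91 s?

Solving the coupled first-order balances gives C_D(τ) = [k₁/(k₂−k₁)]·C_{A0}·(e^(−k₁τ) − e^(−k₂τ)).
e^(−k₁τ) = e^(−0.0473×5.91) = e^(−0.2795) = 0.7561; e^(−k₂τ) = e^(−3.245) = 0.03898.
C_D = 0.0473×5.00/(0.549−0.0473) × (0.7561−0.03898) = 0.4714×0.7171 = 0.3381 kmol/m³.

0.338 kmol/m³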